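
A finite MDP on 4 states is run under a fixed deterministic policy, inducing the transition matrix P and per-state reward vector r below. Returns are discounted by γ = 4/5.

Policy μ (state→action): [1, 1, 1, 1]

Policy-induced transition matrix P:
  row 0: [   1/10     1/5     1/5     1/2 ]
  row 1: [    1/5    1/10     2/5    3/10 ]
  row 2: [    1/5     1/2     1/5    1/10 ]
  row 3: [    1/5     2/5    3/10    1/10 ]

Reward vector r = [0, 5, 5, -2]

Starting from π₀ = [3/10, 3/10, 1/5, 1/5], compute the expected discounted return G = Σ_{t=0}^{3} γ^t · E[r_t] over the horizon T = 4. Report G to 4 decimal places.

t=0: π = [0.3000, 0.3000, 0.2000, 0.2000], E[r] = 2.1000, γ^t·E[r] = 2.100000, running G = 2.100000
t=1: π = [0.1700, 0.2700, 0.2800, 0.2800], E[r] = 2.1900, γ^t·E[r] = 1.752000, running G = 3.852000
t=2: π = [0.1830, 0.3130, 0.2820, 0.2220], E[r] = 2.5310, γ^t·E[r] = 1.619840, running G = 5.471840
t=3: π = [0.1817, 0.2977, 0.2848, 0.2358], E[r] = 2.4409, γ^t·E[r] = 1.249741, running G = 6.721581

G = 6.7216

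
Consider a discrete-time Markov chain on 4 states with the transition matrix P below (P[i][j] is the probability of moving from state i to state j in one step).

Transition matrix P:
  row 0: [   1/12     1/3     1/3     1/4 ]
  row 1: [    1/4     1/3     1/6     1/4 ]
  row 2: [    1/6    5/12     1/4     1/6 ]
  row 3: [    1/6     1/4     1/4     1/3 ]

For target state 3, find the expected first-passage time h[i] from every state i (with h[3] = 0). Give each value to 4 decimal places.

First-step conditioning: h[3] = 0; for i ≠ 3, h[i] = 1 + Σ_k P[i][k]·h[k].
  h[0] = 1 + 1/12·h[0] + 1/3·h[1] + 1/3·h[2]
  h[1] = 1 + 1/4·h[0] + 1/3·h[1] + 1/6·h[2]
  h[2] = 1 + 1/6·h[0] + 5/12·h[1] + 1/4·h[2]
Solving the 3×3 linear system over states ≠ 3 gives exactly h = [948/217, 936/217, 1020/217, 0] (h[3] = 0 is the target).

h = [4.3687, 4.3134, 4.7005, 0.0000]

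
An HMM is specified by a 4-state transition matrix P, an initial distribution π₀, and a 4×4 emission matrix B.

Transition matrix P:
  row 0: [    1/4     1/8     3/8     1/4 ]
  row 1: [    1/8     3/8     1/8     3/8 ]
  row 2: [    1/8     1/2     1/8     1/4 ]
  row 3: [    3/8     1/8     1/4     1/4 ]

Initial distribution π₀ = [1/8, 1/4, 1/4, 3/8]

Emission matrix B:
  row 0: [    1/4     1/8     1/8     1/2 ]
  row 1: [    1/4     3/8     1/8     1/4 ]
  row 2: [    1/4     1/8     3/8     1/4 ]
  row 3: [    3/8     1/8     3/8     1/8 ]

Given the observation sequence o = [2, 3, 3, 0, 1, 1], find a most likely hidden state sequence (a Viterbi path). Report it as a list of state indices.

t=0: δ = [1.562e-02, 3.125e-02, 9.375e-02, 1.406e-01]  (obs o_0=2)
t=1: δ = [2.637e-02, 1.172e-02, 8.789e-03, 4.395e-03]  ψ = [3, 2, 3, 3]  (obs o_1=3)
t=2: δ = [3.296e-03, 1.099e-03, 2.472e-03, 8.240e-04]  ψ = [0, 1, 0, 0]  (obs o_2=3)
t=3: δ = [2.060e-04, 3.090e-04, 3.090e-04, 3.090e-04]  ψ = [0, 2, 0, 0]  (obs o_3=0)
t=4: δ = [1.448e-05, 5.794e-05, 9.656e-06, 1.448e-05]  ψ = [3, 2, 0, 1]  (obs o_4=1)
t=5: δ = [9.052e-07, 8.147e-06, 9.052e-07, 2.716e-06]  ψ = [1, 1, 1, 1]  (obs o_5=1)
backtrack: best end state = 1; path = [3, 0, 0, 2, 1, 1]

path = [3, 0, 0, 2, 1, 1]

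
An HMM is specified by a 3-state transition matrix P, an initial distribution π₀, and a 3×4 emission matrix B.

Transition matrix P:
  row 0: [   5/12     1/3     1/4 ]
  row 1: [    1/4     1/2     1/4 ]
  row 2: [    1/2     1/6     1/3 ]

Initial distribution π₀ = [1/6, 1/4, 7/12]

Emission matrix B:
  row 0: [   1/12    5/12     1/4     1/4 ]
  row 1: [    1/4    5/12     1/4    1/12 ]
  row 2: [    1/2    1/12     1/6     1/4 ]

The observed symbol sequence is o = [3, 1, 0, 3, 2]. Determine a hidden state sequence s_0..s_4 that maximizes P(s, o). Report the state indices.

t=0: δ = [4.167e-02, 2.083e-02, 1.458e-01]  (obs o_0=3)
t=1: δ = [3.038e-02, 1.013e-02, 4.051e-03]  ψ = [2, 2, 2]  (obs o_1=1)
t=2: δ = [1.055e-03, 2.532e-03, 3.798e-03]  ψ = [0, 0, 0]  (obs o_2=0)
t=3: δ = [4.747e-04, 1.055e-04, 3.165e-04]  ψ = [2, 1, 2]  (obs o_3=3)
t=4: δ = [4.945e-05, 3.956e-05, 1.978e-05]  ψ = [0, 0, 0]  (obs o_4=2)
backtrack: best end state = 0; path = [2, 0, 2, 0, 0]

path = [2, 0, 2, 0, 0]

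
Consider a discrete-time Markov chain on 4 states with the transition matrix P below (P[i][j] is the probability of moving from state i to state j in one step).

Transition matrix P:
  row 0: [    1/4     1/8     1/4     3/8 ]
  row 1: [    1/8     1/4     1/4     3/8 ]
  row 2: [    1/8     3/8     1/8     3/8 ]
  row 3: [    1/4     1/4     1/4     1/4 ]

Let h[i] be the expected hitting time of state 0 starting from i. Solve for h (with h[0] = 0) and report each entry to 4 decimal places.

First-step conditioning: h[0] = 0; for i ≠ 0, h[i] = 1 + Σ_k P[i][k]·h[k].
  h[1] = 1 + 1/4·h[1] + 1/4·h[2] + 3/8·h[3]
  h[2] = 1 + 3/8·h[1] + 1/8·h[2] + 3/8·h[3]
  h[3] = 1 + 1/4·h[1] + 1/4·h[2] + 1/4·h[3]
Solving the 3×3 linear system over states ≠ 0 gives exactly h = [0, 6, 6, 16/3] (h[0] = 0 is the target).

h = [0.0000, 6.0000, 6.0000, 5.3333]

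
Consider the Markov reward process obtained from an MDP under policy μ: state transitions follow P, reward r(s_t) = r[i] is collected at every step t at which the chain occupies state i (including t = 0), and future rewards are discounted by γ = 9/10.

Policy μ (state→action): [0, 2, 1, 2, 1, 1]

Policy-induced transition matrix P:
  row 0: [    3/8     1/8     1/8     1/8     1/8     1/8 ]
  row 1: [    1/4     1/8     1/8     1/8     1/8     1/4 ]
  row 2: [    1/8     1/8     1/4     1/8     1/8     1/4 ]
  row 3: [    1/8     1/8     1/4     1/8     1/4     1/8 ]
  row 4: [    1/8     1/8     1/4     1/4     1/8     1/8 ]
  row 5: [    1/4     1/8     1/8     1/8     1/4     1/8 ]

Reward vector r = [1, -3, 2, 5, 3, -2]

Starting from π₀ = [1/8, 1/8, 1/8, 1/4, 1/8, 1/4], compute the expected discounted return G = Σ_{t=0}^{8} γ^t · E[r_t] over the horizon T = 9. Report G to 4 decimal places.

t=0: π = [0.1250, 0.1250, 0.1250, 0.2500, 0.1250, 0.2500], E[r] = 1.1250, γ^t·E[r] = 1.125000, running G = 1.125000
t=1: π = [0.2031, 0.1250, 0.1875, 0.1406, 0.1875, 0.1563], E[r] = 1.1563, γ^t·E[r] = 1.040625, running G = 2.165625
t=2: π = [0.2109, 0.1250, 0.1895, 0.1484, 0.1621, 0.1641], E[r] = 1.1152, γ^t·E[r] = 0.903340, running G = 3.068965
t=3: π = [0.2139, 0.1250, 0.1875, 0.1453, 0.1641, 0.1643], E[r] = 1.1038, γ^t·E[r] = 0.804641, running G = 3.873606
t=4: π = [0.2146, 0.1250, 0.1871, 0.1455, 0.1637, 0.1641], E[r] = 1.1043, γ^t·E[r] = 0.724557, running G = 4.598163
t=5: π = [0.2148, 0.1250, 0.1870, 0.1455, 0.1637, 0.1640], E[r] = 1.1042, γ^t·E[r] = 0.652043, running G = 5.250206
t=6: π = [0.2148, 0.1250, 0.1870, 0.1455, 0.1637, 0.1640], E[r] = 1.1042, γ^t·E[r] = 0.586832, running G = 5.837037
t=7: π = [0.2148, 0.1250, 0.1870, 0.1455, 0.1637, 0.1640], E[r] = 1.1042, γ^t·E[r] = 0.528146, running G = 6.365183
t=8: π = [0.2148, 0.1250, 0.1870, 0.1455, 0.1637, 0.1640], E[r] = 1.1042, γ^t·E[r] = 0.475331, running G = 6.840513

G = 6.8405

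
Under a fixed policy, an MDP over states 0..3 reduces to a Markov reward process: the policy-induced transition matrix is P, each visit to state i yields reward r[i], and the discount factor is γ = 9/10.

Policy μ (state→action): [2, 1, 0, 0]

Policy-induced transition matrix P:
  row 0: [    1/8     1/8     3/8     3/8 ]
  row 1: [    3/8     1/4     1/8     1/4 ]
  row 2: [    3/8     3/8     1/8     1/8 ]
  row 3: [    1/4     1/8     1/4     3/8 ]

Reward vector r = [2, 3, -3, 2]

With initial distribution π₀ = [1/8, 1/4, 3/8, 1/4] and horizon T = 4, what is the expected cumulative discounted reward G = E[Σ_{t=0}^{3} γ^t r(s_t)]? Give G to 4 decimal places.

t=0: π = [0.1250, 0.2500, 0.3750, 0.2500], E[r] = 0.3750, γ^t·E[r] = 0.375000, running G = 0.375000
t=1: π = [0.3125, 0.2500, 0.1875, 0.2500], E[r] = 1.3125, γ^t·E[r] = 1.181250, running G = 1.556250
t=2: π = [0.2656, 0.2031, 0.2344, 0.2969], E[r] = 1.0313, γ^t·E[r] = 0.835313, running G = 2.391563
t=3: π = [0.2715, 0.2090, 0.2285, 0.2910], E[r] = 1.0664, γ^t·E[r] = 0.777410, running G = 3.168973

G = 3.1690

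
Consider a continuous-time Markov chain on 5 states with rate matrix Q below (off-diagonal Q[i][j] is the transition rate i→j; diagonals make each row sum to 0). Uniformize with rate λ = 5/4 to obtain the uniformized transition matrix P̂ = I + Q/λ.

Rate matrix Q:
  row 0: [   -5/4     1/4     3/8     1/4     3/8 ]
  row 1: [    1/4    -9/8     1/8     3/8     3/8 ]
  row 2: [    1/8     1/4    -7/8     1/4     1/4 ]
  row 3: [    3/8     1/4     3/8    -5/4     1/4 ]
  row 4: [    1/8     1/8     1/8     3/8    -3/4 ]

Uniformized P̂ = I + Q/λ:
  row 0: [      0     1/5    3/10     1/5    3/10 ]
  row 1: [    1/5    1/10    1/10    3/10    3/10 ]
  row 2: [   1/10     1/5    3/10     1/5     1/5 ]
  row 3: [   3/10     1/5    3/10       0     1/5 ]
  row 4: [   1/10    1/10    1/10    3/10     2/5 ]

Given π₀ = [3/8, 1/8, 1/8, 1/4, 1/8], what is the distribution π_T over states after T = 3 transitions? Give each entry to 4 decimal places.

t=0: π = [0.3750, 0.1250, 0.1250, 0.2500, 0.1250]
t=1: π = [0.1250, 0.1750, 0.2500, 0.1750, 0.2750]
t=2: π = [0.1400, 0.1550, 0.2100, 0.2100, 0.2850]
t=3: π = [0.1435, 0.1560, 0.2120, 0.2020, 0.2865]

π = [0.1435, 0.1560, 0.2120, 0.2020, 0.2865]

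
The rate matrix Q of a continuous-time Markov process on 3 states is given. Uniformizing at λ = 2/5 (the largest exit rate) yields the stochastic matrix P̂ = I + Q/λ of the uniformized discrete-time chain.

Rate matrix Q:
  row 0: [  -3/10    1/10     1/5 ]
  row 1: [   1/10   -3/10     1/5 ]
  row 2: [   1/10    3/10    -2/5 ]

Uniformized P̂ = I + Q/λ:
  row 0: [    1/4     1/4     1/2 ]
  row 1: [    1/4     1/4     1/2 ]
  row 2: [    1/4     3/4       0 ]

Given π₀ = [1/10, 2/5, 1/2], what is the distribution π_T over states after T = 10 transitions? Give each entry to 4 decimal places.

π = [0.2500, 0.4165, 0.3335]

t=0: π = [0.1000, 0.4000, 0.5000]
t=1: π = [0.2500, 0.5000, 0.2500]
t=2: π = [0.2500, 0.3750, 0.3750]
t=3: π = [0.2500, 0.4375, 0.3125]
t=4: π = [0.2500, 0.4063, 0.3438]
t=5: π = [0.2500, 0.4219, 0.3281]
t=6: π = [0.2500, 0.4141, 0.3359]
t=7: π = [0.2500, 0.4180, 0.3320]
t=8: π = [0.2500, 0.4160, 0.3340]
t=9: π = [0.2500, 0.4170, 0.3330]
t=10: π = [0.2500, 0.4165, 0.3335]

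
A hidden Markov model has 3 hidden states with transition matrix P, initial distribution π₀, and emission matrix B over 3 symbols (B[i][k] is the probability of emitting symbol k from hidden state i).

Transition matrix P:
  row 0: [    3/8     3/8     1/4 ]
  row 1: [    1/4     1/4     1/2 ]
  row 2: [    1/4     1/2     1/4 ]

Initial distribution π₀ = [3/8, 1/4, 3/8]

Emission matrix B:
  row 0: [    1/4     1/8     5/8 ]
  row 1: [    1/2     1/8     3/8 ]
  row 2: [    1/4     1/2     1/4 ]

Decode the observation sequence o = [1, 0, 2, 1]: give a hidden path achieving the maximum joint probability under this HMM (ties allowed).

path = [2, 1, 1, 2]

t=0: δ = [4.688e-02, 3.125e-02, 1.875e-01]  (obs o_0=1)
t=1: δ = [1.172e-02, 4.688e-02, 1.172e-02]  ψ = [2, 2, 2]  (obs o_1=0)
t=2: δ = [7.324e-03, 4.395e-03, 5.859e-03]  ψ = [1, 1, 1]  (obs o_2=2)
t=3: δ = [3.433e-04, 3.662e-04, 1.099e-03]  ψ = [0, 2, 1]  (obs o_3=1)
backtrack: best end state = 2; path = [2, 1, 1, 2]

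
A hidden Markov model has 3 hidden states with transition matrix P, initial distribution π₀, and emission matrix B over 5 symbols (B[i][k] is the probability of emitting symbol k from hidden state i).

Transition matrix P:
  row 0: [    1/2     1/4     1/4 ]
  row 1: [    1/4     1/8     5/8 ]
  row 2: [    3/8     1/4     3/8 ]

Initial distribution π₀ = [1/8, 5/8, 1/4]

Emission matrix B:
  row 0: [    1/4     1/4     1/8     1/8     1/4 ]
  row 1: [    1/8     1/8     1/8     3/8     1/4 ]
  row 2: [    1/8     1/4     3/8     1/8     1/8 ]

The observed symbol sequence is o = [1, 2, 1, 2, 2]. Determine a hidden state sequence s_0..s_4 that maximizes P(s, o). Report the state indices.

t=0: δ = [3.125e-02, 7.812e-02, 6.250e-02]  (obs o_0=1)
t=1: δ = [2.930e-03, 1.953e-03, 1.831e-02]  ψ = [2, 2, 1]  (obs o_1=2)
t=2: δ = [1.717e-03, 5.722e-04, 1.717e-03]  ψ = [2, 2, 2]  (obs o_2=1)
t=3: δ = [1.073e-04, 5.364e-05, 2.414e-04]  ψ = [0, 0, 2]  (obs o_3=2)
t=4: δ = [1.132e-05, 7.544e-06, 3.395e-05]  ψ = [2, 2, 2]  (obs o_4=2)
backtrack: best end state = 2; path = [1, 2, 2, 2, 2]

path = [1, 2, 2, 2, 2]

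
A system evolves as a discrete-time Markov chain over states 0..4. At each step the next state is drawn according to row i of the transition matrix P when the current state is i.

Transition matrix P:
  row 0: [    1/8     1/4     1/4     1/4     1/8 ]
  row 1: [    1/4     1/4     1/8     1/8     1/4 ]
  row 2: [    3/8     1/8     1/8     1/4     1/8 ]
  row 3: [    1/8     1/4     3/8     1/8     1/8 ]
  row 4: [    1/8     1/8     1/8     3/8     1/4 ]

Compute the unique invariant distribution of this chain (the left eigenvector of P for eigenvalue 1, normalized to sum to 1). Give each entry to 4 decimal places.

Balance equations π_j = Σ_i π_i·P[i][j]:
  π_0 = 1/8·π_0 + 1/4·π_1 + 3/8·π_2 + 1/8·π_3 + 1/8·π_4
  π_1 = 1/4·π_0 + 1/4·π_1 + 1/8·π_2 + 1/4·π_3 + 1/8·π_4
  π_2 = 1/4·π_0 + 1/8·π_1 + 1/8·π_2 + 3/8·π_3 + 1/8·π_4
  π_3 = 1/4·π_0 + 1/8·π_1 + 1/4·π_2 + 1/8·π_3 + 3/8·π_4
  normalize: π_0 + π_1 + π_2 + π_3 + π_4 = 1
Solving the linear system gives exactly π = [305/1513, 307/1513, 310/1513, 331/1513, 260/1513].

π = [0.2016, 0.2029, 0.2049, 0.2188, 0.1718]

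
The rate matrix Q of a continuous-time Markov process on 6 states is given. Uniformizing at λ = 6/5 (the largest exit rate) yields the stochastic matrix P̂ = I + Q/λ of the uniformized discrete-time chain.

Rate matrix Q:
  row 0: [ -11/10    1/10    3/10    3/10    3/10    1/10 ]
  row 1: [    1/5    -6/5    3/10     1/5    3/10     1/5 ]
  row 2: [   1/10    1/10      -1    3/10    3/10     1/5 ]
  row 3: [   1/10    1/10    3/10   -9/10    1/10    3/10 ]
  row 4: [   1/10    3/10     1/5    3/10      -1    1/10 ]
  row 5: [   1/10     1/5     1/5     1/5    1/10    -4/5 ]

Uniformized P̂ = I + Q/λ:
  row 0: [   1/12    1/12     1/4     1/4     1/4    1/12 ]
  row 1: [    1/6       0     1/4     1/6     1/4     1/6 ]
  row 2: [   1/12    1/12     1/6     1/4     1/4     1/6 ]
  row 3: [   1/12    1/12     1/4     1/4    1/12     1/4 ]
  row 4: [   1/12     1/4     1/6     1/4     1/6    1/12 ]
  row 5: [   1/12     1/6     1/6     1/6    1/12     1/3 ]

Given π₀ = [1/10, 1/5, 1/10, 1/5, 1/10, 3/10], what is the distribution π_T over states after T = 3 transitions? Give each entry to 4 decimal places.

π = [0.0932, 0.1177, 0.2028, 0.2236, 0.1659, 0.1968]

t=0: π = [0.1000, 0.2000, 0.1000, 0.2000, 0.1000, 0.3000]
t=1: π = [0.1000, 0.1083, 0.2083, 0.2083, 0.1583, 0.2167]
t=2: π = [0.0924, 0.1188, 0.2014, 0.2229, 0.1660, 0.1986]
t=3: π = [0.0932, 0.1177, 0.2028, 0.2236, 0.1659, 0.1968]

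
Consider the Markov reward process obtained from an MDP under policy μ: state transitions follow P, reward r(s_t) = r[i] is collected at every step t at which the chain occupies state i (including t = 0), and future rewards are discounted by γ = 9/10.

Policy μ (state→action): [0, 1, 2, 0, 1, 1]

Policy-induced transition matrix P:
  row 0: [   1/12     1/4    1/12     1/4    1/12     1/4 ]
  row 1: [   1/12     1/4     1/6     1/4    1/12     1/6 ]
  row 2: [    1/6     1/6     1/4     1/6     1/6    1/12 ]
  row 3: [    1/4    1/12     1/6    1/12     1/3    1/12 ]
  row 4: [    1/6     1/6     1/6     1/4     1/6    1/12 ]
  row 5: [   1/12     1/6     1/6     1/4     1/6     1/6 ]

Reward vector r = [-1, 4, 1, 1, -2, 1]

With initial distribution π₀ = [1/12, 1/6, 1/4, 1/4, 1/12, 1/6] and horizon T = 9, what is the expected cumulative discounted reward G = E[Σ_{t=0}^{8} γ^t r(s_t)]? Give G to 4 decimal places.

t=0: π = [0.0833, 0.1667, 0.2500, 0.2500, 0.0833, 0.1667], E[r] = 1.0833, γ^t·E[r] = 1.083333, running G = 1.083333
t=1: π = [0.1528, 0.1667, 0.1806, 0.1875, 0.1875, 0.1250], E[r] = 0.6319, γ^t·E[r] = 0.568750, running G = 1.652083
t=2: π = [0.1453, 0.1777, 0.1690, 0.2037, 0.1713, 0.1331], E[r] = 0.7286, γ^t·E[r] = 0.590156, running G = 2.242240
t=3: π = [0.1456, 0.1766, 0.1686, 0.2020, 0.1737, 0.1334], E[r] = 0.7174, γ^t·E[r] = 0.522984, running G = 2.765224
t=4: π = [0.1455, 0.1767, 0.1686, 0.2023, 0.1735, 0.1334], E[r] = 0.7186, γ^t·E[r] = 0.471472, running G = 3.236696
t=5: π = [0.1456, 0.1767, 0.1686, 0.2022, 0.1735, 0.1334], E[r] = 0.7183, γ^t·E[r] = 0.424142, running G = 3.660838
t=6: π = [0.1455, 0.1767, 0.1686, 0.2022, 0.1735, 0.1334], E[r] = 0.7183, γ^t·E[r] = 0.381750, running G = 4.042588
t=7: π = [0.1455, 0.1767, 0.1686, 0.2022, 0.1735, 0.1334], E[r] = 0.7183, γ^t·E[r] = 0.343572, running G = 4.386160
t=8: π = [0.1455, 0.1767, 0.1686, 0.2022, 0.1735, 0.1334], E[r] = 0.7183, γ^t·E[r] = 0.309215, running G = 4.695375

G = 4.6954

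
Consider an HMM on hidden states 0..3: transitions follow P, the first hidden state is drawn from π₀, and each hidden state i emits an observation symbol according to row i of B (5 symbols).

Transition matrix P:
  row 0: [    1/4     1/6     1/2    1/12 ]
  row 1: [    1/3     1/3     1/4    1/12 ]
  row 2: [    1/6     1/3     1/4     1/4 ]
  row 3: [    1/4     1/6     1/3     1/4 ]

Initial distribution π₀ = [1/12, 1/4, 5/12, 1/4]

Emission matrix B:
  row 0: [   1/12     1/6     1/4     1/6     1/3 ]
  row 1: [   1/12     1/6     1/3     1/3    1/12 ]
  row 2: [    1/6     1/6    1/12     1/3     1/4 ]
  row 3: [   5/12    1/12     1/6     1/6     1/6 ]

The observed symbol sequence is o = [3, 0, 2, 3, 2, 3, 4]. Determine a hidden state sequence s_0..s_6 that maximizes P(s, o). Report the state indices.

path = [2, 3, 0, 2, 1, 1, 0]

t=0: δ = [1.389e-02, 8.333e-02, 1.389e-01, 4.167e-02]  (obs o_0=3)
t=1: δ = [2.315e-03, 3.858e-03, 5.787e-03, 1.447e-02]  ψ = [1, 2, 2, 2]  (obs o_1=0)
t=2: δ = [9.042e-04, 8.038e-04, 4.019e-04, 6.028e-04]  ψ = [3, 3, 3, 3]  (obs o_2=2)
t=3: δ = [4.465e-05, 8.931e-05, 1.507e-04, 2.512e-05]  ψ = [1, 1, 0, 3]  (obs o_3=3)
t=4: δ = [7.442e-06, 1.674e-05, 3.140e-06, 6.279e-06]  ψ = [1, 2, 2, 2]  (obs o_4=2)
t=5: δ = [9.303e-07, 1.861e-06, 1.395e-06, 2.616e-07]  ψ = [1, 1, 1, 3]  (obs o_5=3)
t=6: δ = [2.067e-07, 5.168e-08, 1.163e-07, 5.814e-08]  ψ = [1, 1, 0, 2]  (obs o_6=4)
backtrack: best end state = 0; path = [2, 3, 0, 2, 1, 1, 0]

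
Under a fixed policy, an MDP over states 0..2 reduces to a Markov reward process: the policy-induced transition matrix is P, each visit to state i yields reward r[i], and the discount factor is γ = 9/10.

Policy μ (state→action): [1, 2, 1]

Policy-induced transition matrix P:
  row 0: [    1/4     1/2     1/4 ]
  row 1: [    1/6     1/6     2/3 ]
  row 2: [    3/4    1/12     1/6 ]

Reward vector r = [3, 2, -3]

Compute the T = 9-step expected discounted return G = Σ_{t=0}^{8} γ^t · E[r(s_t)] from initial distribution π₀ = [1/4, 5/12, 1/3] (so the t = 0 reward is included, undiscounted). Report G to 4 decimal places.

t=0: π = [0.2500, 0.4167, 0.3333], E[r] = 0.5833, γ^t·E[r] = 0.583333, running G = 0.583333
t=1: π = [0.3819, 0.2222, 0.3958], E[r] = 0.4028, γ^t·E[r] = 0.362500, running G = 0.945833
t=2: π = [0.4294, 0.2610, 0.3096], E[r] = 0.8814, γ^t·E[r] = 0.713906, running G = 1.659740
t=3: π = [0.3831, 0.2840, 0.3329], E[r] = 0.7183, γ^t·E[r] = 0.523652, running G = 2.183392
t=4: π = [0.3928, 0.2666, 0.3406], E[r] = 0.6899, γ^t·E[r] = 0.452624, running G = 2.636016
t=5: π = [0.3981, 0.2692, 0.3327], E[r] = 0.7346, γ^t·E[r] = 0.433750, running G = 3.069766
t=6: π = [0.3939, 0.2716, 0.3344], E[r] = 0.7217, γ^t·E[r] = 0.383524, running G = 3.453290
t=7: π = [0.3946, 0.2701, 0.3353], E[r] = 0.7180, γ^t·E[r] = 0.343436, running G = 3.796726
t=8: π = [0.3951, 0.2703, 0.3346], E[r] = 0.7221, γ^t·E[r] = 0.310861, running G = 4.107587

G = 4.1076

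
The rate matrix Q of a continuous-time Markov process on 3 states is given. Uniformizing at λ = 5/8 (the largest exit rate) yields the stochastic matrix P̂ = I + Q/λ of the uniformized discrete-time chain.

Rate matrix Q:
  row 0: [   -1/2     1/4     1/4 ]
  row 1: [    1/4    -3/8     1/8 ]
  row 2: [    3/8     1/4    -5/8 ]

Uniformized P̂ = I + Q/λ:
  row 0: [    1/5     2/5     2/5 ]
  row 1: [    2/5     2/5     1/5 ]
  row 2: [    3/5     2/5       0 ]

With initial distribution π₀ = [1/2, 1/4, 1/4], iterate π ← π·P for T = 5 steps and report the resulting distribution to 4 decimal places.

t=0: π = [0.5000, 0.2500, 0.2500]
t=1: π = [0.3500, 0.4000, 0.2500]
t=2: π = [0.3800, 0.4000, 0.2200]
t=3: π = [0.3680, 0.4000, 0.2320]
t=4: π = [0.3728, 0.4000, 0.2272]
t=5: π = [0.3709, 0.4000, 0.2291]

π = [0.3709, 0.4000, 0.2291]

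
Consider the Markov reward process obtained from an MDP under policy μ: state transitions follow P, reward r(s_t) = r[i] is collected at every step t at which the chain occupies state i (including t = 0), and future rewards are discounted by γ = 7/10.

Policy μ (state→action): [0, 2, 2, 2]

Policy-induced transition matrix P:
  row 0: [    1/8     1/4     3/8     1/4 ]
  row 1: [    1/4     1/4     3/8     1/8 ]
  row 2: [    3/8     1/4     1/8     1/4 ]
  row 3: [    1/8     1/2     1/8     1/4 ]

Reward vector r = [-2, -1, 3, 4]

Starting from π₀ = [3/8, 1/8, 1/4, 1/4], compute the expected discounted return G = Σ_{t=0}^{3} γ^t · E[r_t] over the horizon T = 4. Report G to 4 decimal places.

t=0: π = [0.3750, 0.1250, 0.2500, 0.2500], E[r] = 0.8750, γ^t·E[r] = 0.875000, running G = 0.875000
t=1: π = [0.2031, 0.3125, 0.2500, 0.2344], E[r] = 0.9688, γ^t·E[r] = 0.678125, running G = 1.553125
t=2: π = [0.2266, 0.3086, 0.2539, 0.2109], E[r] = 0.8438, γ^t·E[r] = 0.413438, running G = 1.966563
t=3: π = [0.2271, 0.3027, 0.2588, 0.2114], E[r] = 0.8652, γ^t·E[r] = 0.296775, running G = 2.263338

G = 2.2633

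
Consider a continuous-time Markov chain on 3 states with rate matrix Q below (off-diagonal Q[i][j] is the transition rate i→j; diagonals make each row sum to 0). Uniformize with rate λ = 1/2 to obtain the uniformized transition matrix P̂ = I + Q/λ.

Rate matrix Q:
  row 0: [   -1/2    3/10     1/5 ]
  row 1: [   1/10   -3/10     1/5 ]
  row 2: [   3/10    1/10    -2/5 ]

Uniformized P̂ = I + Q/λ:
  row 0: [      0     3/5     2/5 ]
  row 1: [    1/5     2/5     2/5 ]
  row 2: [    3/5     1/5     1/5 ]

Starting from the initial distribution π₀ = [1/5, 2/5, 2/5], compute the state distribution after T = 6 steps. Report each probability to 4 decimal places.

π = [0.2777, 0.3889, 0.3333]

t=0: π = [0.2000, 0.4000, 0.4000]
t=1: π = [0.3200, 0.3600, 0.3200]
t=2: π = [0.2640, 0.4000, 0.3360]
t=3: π = [0.2816, 0.3856, 0.3328]
t=4: π = [0.2768, 0.3898, 0.3334]
t=5: π = [0.2780, 0.3887, 0.3333]
t=6: π = [0.2777, 0.3889, 0.3333]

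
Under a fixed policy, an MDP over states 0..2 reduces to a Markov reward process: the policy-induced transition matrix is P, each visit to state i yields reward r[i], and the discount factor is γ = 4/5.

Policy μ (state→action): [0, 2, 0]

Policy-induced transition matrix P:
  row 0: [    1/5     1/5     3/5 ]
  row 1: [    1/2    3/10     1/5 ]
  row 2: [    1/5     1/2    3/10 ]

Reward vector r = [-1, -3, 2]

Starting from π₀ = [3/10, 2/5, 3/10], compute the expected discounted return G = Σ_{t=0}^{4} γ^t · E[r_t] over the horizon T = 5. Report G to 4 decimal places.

t=0: π = [0.3000, 0.4000, 0.3000], E[r] = -0.9000, γ^t·E[r] = -0.900000, running G = -0.900000
t=1: π = [0.3200, 0.3300, 0.3500], E[r] = -0.6100, γ^t·E[r] = -0.488000, running G = -1.388000
t=2: π = [0.2990, 0.3380, 0.3630], E[r] = -0.5870, γ^t·E[r] = -0.375680, running G = -1.763680
t=3: π = [0.3014, 0.3427, 0.3559], E[r] = -0.6177, γ^t·E[r] = -0.316262, running G = -2.079942
t=4: π = [0.3028, 0.3410, 0.3562], E[r] = -0.6136, γ^t·E[r] = -0.251343, running G = -2.331285

G = -2.3313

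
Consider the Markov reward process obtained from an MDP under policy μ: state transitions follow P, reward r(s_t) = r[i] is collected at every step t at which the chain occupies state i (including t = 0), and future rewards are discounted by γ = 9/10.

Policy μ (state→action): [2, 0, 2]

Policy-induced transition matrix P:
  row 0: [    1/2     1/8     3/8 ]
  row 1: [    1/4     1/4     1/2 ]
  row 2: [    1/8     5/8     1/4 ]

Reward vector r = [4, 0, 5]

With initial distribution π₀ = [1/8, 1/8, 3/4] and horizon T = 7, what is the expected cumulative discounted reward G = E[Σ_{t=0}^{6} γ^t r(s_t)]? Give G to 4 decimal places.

G = 16.0879

t=0: π = [0.1250, 0.1250, 0.7500], E[r] = 4.2500, γ^t·E[r] = 4.250000, running G = 4.250000
t=1: π = [0.1875, 0.5156, 0.2969], E[r] = 2.2344, γ^t·E[r] = 2.010938, running G = 6.260938
t=2: π = [0.2598, 0.3379, 0.4023], E[r] = 3.0508, γ^t·E[r] = 2.471133, running G = 8.732070
t=3: π = [0.2646, 0.3684, 0.3669], E[r] = 2.8933, γ^t·E[r] = 2.109223, running G = 10.841294
t=4: π = [0.2703, 0.3545, 0.3752], E[r] = 2.9571, γ^t·E[r] = 1.940148, running G = 12.781442
t=5: π = [0.2707, 0.3569, 0.3724], E[r] = 2.9448, γ^t·E[r] = 1.738869, running G = 14.520311
t=6: π = [0.2711, 0.3558, 0.3731], E[r] = 2.9498, γ^t·E[r] = 1.567630, running G = 16.087941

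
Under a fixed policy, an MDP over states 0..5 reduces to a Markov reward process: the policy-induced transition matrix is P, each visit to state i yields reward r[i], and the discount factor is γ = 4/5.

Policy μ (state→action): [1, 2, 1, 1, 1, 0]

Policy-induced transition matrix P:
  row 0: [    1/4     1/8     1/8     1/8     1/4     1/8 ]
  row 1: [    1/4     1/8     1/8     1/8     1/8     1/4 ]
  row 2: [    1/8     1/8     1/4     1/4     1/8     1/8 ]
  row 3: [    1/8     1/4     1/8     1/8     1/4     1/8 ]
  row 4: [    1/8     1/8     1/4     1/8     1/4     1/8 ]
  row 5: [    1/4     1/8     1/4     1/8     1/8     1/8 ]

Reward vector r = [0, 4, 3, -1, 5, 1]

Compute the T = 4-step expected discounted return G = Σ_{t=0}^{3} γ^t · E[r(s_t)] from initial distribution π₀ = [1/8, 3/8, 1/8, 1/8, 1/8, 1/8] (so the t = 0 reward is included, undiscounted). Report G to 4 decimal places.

t=0: π = [0.1250, 0.3750, 0.1250, 0.1250, 0.1250, 0.1250], E[r] = 2.5000, γ^t·E[r] = 2.500000, running G = 2.500000
t=1: π = [0.2031, 0.1406, 0.1719, 0.1406, 0.1719, 0.1719], E[r] = 1.9688, γ^t·E[r] = 1.575000, running G = 4.075000
t=2: π = [0.1895, 0.1426, 0.1895, 0.1465, 0.1895, 0.1426], E[r] = 2.0820, γ^t·E[r] = 1.332500, running G = 5.407500
t=3: π = [0.1843, 0.1433, 0.1902, 0.1487, 0.1907, 0.1428], E[r] = 2.0913, γ^t·E[r] = 1.070750, running G = 6.478250

G = 6.4783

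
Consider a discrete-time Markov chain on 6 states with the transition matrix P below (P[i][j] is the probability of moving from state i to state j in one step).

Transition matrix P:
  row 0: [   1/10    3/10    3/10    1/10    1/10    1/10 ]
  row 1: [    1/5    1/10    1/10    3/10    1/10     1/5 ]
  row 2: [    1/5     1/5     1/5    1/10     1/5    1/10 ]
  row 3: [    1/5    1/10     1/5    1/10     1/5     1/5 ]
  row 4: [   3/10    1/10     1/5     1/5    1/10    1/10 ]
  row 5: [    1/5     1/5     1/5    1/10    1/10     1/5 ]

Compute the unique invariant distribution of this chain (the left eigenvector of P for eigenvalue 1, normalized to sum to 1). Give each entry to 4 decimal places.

π = [0.1941, 0.1737, 0.2020, 0.1482, 0.1350, 0.1469]

Balance equations π_j = Σ_i π_i·P[i][j]:
  π_0 = 1/10·π_0 + 1/5·π_1 + 1/5·π_2 + 1/5·π_3 + 3/10·π_4 + 1/5·π_5
  π_1 = 3/10·π_0 + 1/10·π_1 + 1/5·π_2 + 1/10·π_3 + 1/10·π_4 + 1/5·π_5
  π_2 = 3/10·π_0 + 1/10·π_1 + 1/5·π_2 + 1/5·π_3 + 1/5·π_4 + 1/5·π_5
  π_3 = 1/10·π_0 + 3/10·π_1 + 1/10·π_2 + 1/10·π_3 + 1/5·π_4 + 1/10·π_5
  π_4 = 1/10·π_0 + 1/10·π_1 + 1/5·π_2 + 1/5·π_3 + 1/10·π_4 + 1/10·π_5
  normalize: π_0 + π_1 + π_2 + π_3 + π_4 + π_5 = 1
Solving the linear system gives exactly π = [23673/121967, 21187/121967, 24642/121967, 18081/121967, 16469/121967, 17915/121967].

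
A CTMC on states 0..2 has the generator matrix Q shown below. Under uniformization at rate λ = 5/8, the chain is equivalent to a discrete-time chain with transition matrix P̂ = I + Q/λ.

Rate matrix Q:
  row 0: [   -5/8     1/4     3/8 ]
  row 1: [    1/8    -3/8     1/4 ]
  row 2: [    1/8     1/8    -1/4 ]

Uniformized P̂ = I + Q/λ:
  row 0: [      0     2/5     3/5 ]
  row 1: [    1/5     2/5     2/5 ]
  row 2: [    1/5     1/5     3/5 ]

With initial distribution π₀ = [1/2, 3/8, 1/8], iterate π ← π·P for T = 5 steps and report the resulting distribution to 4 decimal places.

π = [0.1666, 0.2918, 0.5416]

t=0: π = [0.5000, 0.3750, 0.1250]
t=1: π = [0.1000, 0.3750, 0.5250]
t=2: π = [0.1800, 0.2950, 0.5250]
t=3: π = [0.1640, 0.2950, 0.5410]
t=4: π = [0.1672, 0.2918, 0.5410]
t=5: π = [0.1666, 0.2918, 0.5416]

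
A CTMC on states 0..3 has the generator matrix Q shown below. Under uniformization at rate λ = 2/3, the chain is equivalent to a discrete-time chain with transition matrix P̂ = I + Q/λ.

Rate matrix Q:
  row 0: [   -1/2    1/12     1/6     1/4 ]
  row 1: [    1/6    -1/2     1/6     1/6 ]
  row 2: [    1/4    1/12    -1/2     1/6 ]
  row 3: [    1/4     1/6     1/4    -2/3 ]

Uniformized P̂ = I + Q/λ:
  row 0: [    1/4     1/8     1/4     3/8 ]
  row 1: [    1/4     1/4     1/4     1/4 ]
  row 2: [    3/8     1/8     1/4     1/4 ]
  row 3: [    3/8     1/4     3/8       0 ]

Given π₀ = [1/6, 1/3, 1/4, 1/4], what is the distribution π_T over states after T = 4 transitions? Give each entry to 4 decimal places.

π = [0.3137, 0.1758, 0.2787, 0.2319]

t=0: π = [0.1667, 0.3333, 0.2500, 0.2500]
t=1: π = [0.3125, 0.1979, 0.2813, 0.2083]
t=2: π = [0.3112, 0.1758, 0.2760, 0.2370]
t=3: π = [0.3141, 0.1766, 0.2796, 0.2297]
t=4: π = [0.3137, 0.1758, 0.2787, 0.2319]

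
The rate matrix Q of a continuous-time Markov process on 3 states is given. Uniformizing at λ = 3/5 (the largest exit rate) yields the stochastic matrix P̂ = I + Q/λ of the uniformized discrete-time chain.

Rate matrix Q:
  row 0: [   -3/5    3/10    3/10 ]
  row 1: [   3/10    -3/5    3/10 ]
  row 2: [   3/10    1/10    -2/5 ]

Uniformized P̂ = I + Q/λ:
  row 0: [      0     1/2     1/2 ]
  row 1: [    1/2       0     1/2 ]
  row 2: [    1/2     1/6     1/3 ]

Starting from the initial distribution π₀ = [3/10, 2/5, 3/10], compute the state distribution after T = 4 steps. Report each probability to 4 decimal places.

t=0: π = [0.3000, 0.4000, 0.3000]
t=1: π = [0.3500, 0.2000, 0.4500]
t=2: π = [0.3250, 0.2500, 0.4250]
t=3: π = [0.3375, 0.2333, 0.4292]
t=4: π = [0.3313, 0.2403, 0.4285]

π = [0.3313, 0.2403, 0.4285]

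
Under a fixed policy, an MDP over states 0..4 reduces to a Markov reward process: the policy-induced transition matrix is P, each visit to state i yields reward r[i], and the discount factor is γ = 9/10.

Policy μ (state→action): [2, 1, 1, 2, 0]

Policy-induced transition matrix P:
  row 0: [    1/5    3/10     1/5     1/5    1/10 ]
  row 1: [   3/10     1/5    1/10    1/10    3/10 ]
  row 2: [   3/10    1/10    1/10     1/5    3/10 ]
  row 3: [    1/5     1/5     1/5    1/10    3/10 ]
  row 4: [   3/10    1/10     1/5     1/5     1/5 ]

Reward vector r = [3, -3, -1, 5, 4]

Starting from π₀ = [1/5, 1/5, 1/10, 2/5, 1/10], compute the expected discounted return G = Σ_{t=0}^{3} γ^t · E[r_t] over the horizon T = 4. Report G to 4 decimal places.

t=0: π = [0.2000, 0.2000, 0.1000, 0.4000, 0.1000], E[r] = 2.3000, γ^t·E[r] = 2.300000, running G = 2.300000
t=1: π = [0.2400, 0.2000, 0.1700, 0.1400, 0.2500], E[r] = 1.6500, γ^t·E[r] = 1.485000, running G = 3.785000
t=2: π = [0.2620, 0.1820, 0.1630, 0.1660, 0.2270], E[r] = 1.8150, γ^t·E[r] = 1.470150, running G = 5.255150
t=3: π = [0.2572, 0.1872, 0.1655, 0.1652, 0.2249], E[r] = 1.7701, γ^t·E[r] = 1.290403, running G = 6.545553

G = 6.5456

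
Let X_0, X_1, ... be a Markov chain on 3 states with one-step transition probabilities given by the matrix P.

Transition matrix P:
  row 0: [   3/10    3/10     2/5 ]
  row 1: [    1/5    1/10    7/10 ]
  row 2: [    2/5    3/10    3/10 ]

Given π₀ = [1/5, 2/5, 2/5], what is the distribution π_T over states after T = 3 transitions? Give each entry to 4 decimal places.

t=0: π = [0.2000, 0.4000, 0.4000]
t=1: π = [0.3000, 0.2200, 0.4800]
t=2: π = [0.3260, 0.2560, 0.4180]
t=3: π = [0.3162, 0.2488, 0.4350]

π = [0.3162, 0.2488, 0.4350]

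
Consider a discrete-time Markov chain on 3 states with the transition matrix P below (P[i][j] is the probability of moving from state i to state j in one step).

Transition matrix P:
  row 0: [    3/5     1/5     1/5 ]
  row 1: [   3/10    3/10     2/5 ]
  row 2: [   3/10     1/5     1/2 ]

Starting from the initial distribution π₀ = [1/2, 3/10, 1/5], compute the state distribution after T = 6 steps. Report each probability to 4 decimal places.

π = [0.4286, 0.2222, 0.3492]

t=0: π = [0.5000, 0.3000, 0.2000]
t=1: π = [0.4500, 0.2300, 0.3200]
t=2: π = [0.4350, 0.2230, 0.3420]
t=3: π = [0.4305, 0.2223, 0.3472]
t=4: π = [0.4292, 0.2222, 0.3486]
t=5: π = [0.4287, 0.2222, 0.3490]
t=6: π = [0.4286, 0.2222, 0.3492]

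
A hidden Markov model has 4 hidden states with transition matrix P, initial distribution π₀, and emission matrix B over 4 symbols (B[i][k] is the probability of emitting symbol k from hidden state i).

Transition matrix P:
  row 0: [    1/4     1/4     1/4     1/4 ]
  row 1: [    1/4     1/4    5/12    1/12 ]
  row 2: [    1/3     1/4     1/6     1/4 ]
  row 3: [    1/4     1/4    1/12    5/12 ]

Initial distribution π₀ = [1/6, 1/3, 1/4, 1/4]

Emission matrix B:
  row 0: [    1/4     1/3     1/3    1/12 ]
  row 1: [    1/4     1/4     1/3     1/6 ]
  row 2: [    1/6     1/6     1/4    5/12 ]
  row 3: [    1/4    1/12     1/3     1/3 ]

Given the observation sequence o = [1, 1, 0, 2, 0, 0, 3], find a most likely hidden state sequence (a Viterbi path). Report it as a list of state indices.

path = [1, 0, 3, 3, 3, 3, 3]

t=0: δ = [5.556e-02, 8.333e-02, 4.167e-02, 2.083e-02]  (obs o_0=1)
t=1: δ = [6.944e-03, 5.208e-03, 5.787e-03, 1.157e-03]  ψ = [1, 1, 1, 0]  (obs o_1=1)
t=2: δ = [4.823e-04, 4.340e-04, 3.617e-04, 4.340e-04]  ψ = [2, 0, 1, 0]  (obs o_2=0)
t=3: δ = [4.019e-05, 4.019e-05, 4.521e-05, 6.028e-05]  ψ = [0, 0, 1, 3]  (obs o_3=2)
t=4: δ = [3.768e-06, 3.768e-06, 2.791e-06, 6.279e-06]  ψ = [2, 3, 1, 3]  (obs o_4=0)
t=5: δ = [3.925e-07, 3.925e-07, 2.616e-07, 6.541e-07]  ψ = [3, 3, 1, 3]  (obs o_5=0)
t=6: δ = [1.363e-08, 2.725e-08, 6.814e-08, 9.085e-08]  ψ = [3, 3, 1, 3]  (obs o_6=3)
backtrack: best end state = 3; path = [1, 0, 3, 3, 3, 3, 3]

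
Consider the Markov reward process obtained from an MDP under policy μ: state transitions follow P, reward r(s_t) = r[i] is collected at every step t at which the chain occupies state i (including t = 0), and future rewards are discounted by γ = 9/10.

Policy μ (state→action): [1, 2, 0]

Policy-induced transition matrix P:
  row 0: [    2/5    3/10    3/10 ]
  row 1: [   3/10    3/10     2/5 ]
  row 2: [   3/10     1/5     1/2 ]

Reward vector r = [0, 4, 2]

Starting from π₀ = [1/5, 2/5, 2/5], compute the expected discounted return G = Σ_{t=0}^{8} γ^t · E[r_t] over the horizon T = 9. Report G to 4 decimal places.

t=0: π = [0.2000, 0.4000, 0.4000], E[r] = 2.4000, γ^t·E[r] = 2.400000, running G = 2.400000
t=1: π = [0.3200, 0.2600, 0.4200], E[r] = 1.8800, γ^t·E[r] = 1.692000, running G = 4.092000
t=2: π = [0.3320, 0.2580, 0.4100], E[r] = 1.8520, γ^t·E[r] = 1.500120, running G = 5.592120
t=3: π = [0.3332, 0.2590, 0.4078], E[r] = 1.8516, γ^t·E[r] = 1.349816, running G = 6.941936
t=4: π = [0.3333, 0.2592, 0.4075], E[r] = 1.8518, γ^t·E[r] = 1.214966, running G = 8.156902
t=5: π = [0.3333, 0.2593, 0.4074], E[r] = 1.8518, γ^t·E[r] = 1.093495, running G = 9.250398
t=6: π = [0.3333, 0.2593, 0.4074], E[r] = 1.8519, γ^t·E[r] = 0.984149, running G = 10.234547
t=7: π = [0.3333, 0.2593, 0.4074], E[r] = 1.8519, γ^t·E[r] = 0.885735, running G = 11.120282
t=8: π = [0.3333, 0.2593, 0.4074], E[r] = 1.8519, γ^t·E[r] = 0.797161, running G = 11.917444

G = 11.9174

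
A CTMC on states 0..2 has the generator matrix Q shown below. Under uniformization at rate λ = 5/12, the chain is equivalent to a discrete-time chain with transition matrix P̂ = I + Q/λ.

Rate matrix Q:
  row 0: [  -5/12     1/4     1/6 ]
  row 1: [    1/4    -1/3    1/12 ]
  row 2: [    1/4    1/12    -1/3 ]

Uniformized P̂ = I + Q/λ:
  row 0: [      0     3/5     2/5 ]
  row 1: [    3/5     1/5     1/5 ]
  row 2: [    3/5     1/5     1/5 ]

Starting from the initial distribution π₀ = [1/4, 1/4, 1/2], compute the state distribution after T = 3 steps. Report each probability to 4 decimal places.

π = [0.4020, 0.3320, 0.2660]

t=0: π = [0.2500, 0.2500, 0.5000]
t=1: π = [0.4500, 0.3000, 0.2500]
t=2: π = [0.3300, 0.3800, 0.2900]
t=3: π = [0.4020, 0.3320, 0.2660]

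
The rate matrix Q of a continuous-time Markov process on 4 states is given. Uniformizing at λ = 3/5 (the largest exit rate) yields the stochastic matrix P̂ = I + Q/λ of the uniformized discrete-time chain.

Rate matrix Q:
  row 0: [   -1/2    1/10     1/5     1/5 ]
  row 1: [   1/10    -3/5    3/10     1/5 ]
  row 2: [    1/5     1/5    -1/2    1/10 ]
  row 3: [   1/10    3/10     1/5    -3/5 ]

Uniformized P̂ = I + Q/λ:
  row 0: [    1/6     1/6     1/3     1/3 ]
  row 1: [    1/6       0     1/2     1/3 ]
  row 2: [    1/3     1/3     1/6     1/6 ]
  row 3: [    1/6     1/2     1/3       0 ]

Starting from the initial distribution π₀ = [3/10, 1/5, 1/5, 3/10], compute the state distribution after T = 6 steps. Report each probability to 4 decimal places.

π = [0.2202, 0.2486, 0.3213, 0.2099]

t=0: π = [0.3000, 0.2000, 0.2000, 0.3000]
t=1: π = [0.2000, 0.2667, 0.3333, 0.2000]
t=2: π = [0.2222, 0.2444, 0.3222, 0.2111]
t=3: π = [0.2204, 0.2500, 0.3204, 0.2093]
t=4: π = [0.2201, 0.2481, 0.3216, 0.2102]
t=5: π = [0.2203, 0.2490, 0.3211, 0.2097]
t=6: π = [0.2202, 0.2486, 0.3213, 0.2099]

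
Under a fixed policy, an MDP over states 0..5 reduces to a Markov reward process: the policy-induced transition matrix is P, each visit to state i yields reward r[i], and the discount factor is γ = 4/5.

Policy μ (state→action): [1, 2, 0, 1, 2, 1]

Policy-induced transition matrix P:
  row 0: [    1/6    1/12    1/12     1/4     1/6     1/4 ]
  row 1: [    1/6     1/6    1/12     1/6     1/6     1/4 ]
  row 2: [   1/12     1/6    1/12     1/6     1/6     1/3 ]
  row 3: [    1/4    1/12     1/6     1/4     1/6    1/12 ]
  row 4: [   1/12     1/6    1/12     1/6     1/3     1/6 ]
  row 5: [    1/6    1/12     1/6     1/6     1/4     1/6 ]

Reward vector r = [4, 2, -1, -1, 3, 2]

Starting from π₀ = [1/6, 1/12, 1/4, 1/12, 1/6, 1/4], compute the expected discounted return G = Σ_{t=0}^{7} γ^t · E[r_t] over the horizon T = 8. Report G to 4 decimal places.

t=0: π = [0.1667, 0.0833, 0.2500, 0.0833, 0.1667, 0.2500], E[r] = 1.5000, γ^t·E[r] = 1.500000, running G = 1.500000
t=1: π = [0.1389, 0.1250, 0.1111, 0.1875, 0.2153, 0.2222], E[r] = 1.5972, γ^t·E[r] = 1.277778, running G = 2.777778
t=2: π = [0.1551, 0.1209, 0.1175, 0.1939, 0.2211, 0.1916], E[r] = 1.5972, γ^t·E[r] = 1.022222, running G = 3.800000
t=3: π = [0.1546, 0.1216, 0.1155, 0.1957, 0.2195, 0.1931], E[r] = 1.5951, γ^t·E[r] = 0.816691, running G = 4.616691
t=4: π = [0.1551, 0.1214, 0.1157, 0.1959, 0.2193, 0.1926], E[r] = 1.5947, γ^t·E[r] = 0.653179, running G = 5.269870
t=5: π = [0.1551, 0.1214, 0.1157, 0.1959, 0.2193, 0.1927], E[r] = 1.5946, γ^t·E[r] = 0.522503, running G = 5.792373
t=6: π = [0.1551, 0.1214, 0.1157, 0.1959, 0.2193, 0.1927], E[r] = 1.5945, γ^t·E[r] = 0.417997, running G = 6.210371
t=7: π = [0.1551, 0.1214, 0.1157, 0.1959, 0.2193, 0.1927], E[r] = 1.5945, γ^t·E[r] = 0.334397, running G = 6.544768

G = 6.5448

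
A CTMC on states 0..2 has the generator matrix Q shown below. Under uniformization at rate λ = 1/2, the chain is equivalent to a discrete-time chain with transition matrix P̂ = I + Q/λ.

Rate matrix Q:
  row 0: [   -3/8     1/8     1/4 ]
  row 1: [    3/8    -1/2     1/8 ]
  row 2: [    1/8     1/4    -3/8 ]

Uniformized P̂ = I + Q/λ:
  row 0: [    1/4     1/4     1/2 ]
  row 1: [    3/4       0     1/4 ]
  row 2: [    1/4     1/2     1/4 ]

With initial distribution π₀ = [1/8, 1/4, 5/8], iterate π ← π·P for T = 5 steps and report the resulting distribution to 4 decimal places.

t=0: π = [0.1250, 0.2500, 0.6250]
t=1: π = [0.3750, 0.3438, 0.2813]
t=2: π = [0.4219, 0.2344, 0.3438]
t=3: π = [0.3672, 0.2773, 0.3555]
t=4: π = [0.3887, 0.2695, 0.3418]
t=5: π = [0.3848, 0.2681, 0.3472]

π = [0.3848, 0.2681, 0.3472]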